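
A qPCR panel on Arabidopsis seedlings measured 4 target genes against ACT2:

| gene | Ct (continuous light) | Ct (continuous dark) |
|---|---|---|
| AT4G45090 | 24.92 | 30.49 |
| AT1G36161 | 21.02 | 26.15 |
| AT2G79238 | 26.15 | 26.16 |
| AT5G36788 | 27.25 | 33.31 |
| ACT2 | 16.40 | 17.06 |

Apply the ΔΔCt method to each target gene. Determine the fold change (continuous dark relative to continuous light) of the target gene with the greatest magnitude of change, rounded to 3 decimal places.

0.024

AT4G45090: ΔΔCt = (30.49−17.06) − (24.92−16.40) = 13.43 − 8.52 = 4.91; fold change = 2^-4.91 = 0.033
AT1G36161: ΔΔCt = (26.15−17.06) − (21.02−16.40) = 9.09 − 4.62 = 4.47; fold change = 2^-4.47 = 0.045
AT2G79238: ΔΔCt = (26.16−17.06) − (26.15−16.40) = 9.10 − 9.75 = -0.65; fold change = 2^0.65 = 1.569
AT5G36788: ΔΔCt = (33.31−17.06) − (27.25−16.40) = 16.25 − 10.85 = 5.40; fold change = 2^-5.40 = 0.024
AT5G36788 has the largest |ΔΔCt| = 5.40.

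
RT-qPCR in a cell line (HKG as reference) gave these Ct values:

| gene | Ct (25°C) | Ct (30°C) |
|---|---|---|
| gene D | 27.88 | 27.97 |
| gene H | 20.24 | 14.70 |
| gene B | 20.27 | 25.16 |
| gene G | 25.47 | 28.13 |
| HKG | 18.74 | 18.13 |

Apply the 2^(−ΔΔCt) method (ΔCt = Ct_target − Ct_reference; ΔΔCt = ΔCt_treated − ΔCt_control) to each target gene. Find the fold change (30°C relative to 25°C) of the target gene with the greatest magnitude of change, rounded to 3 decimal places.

gene D: ΔΔCt = (27.97−18.13) − (27.88−18.74) = 9.84 − 9.14 = 0.70; fold change = 2^-0.70 = 0.616
gene H: ΔΔCt = (14.70−18.13) − (20.24−18.74) = -3.43 − 1.50 = -4.93; fold change = 2^4.93 = 30.484
gene B: ΔΔCt = (25.16−18.13) − (20.27−18.74) = 7.03 − 1.53 = 5.50; fold change = 2^-5.50 = 0.022
gene G: ΔΔCt = (28.13−18.13) − (25.47−18.74) = 10.00 − 6.73 = 3.27; fold change = 2^-3.27 = 0.104
gene B has the largest |ΔΔCt| = 5.50.

0.022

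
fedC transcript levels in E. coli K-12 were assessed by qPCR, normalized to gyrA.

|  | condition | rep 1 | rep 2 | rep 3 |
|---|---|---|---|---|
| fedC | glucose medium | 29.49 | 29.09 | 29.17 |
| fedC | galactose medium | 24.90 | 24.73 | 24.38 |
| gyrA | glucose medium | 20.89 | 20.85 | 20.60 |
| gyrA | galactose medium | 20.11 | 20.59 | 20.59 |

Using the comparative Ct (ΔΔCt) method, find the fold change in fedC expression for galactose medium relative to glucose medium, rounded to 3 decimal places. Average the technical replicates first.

18.765

Mean Ct: fedC glucose medium 29.250; fedC galactose medium 24.670; gyrA glucose medium 20.780; gyrA galactose medium 20.430
ΔCt(glucose medium) = 29.250 − 20.780 = 8.470
ΔCt(galactose medium) = 24.670 − 20.430 = 4.240
ΔΔCt = 4.240 − 8.470 = -4.230
Fold change = 2^(−(-4.230)) = 2^4.230 = 18.7654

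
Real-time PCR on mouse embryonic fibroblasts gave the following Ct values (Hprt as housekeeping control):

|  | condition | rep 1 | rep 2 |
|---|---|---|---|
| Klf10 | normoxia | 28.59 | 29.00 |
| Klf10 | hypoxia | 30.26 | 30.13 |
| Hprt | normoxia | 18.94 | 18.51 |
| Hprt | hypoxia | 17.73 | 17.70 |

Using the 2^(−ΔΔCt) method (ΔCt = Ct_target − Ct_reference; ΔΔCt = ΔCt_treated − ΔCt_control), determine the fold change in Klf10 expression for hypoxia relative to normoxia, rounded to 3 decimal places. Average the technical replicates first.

Mean Ct: Klf10 normoxia 28.795; Klf10 hypoxia 30.195; Hprt normoxia 18.725; Hprt hypoxia 17.715
ΔCt(normoxia) = 28.795 − 18.725 = 10.070
ΔCt(hypoxia) = 30.195 − 17.715 = 12.480
ΔΔCt = 12.480 − 10.070 = 2.410
Fold change = 2^(−2.410) = 0.1882

0.188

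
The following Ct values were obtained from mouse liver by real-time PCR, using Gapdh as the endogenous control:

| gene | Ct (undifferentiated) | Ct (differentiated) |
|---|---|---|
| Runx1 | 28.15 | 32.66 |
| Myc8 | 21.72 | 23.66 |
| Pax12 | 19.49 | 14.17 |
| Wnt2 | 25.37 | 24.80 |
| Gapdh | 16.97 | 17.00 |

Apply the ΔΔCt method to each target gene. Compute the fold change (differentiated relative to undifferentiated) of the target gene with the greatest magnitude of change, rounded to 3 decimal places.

Runx1: ΔΔCt = (32.66−17.00) − (28.15−16.97) = 15.66 − 11.18 = 4.48; fold change = 2^-4.48 = 0.045
Myc8: ΔΔCt = (23.66−17.00) − (21.72−16.97) = 6.66 − 4.75 = 1.91; fold change = 2^-1.91 = 0.266
Pax12: ΔΔCt = (14.17−17.00) − (19.49−16.97) = -2.83 − 2.52 = -5.35; fold change = 2^5.35 = 40.786
Wnt2: ΔΔCt = (24.80−17.00) − (25.37−16.97) = 7.80 − 8.40 = -0.60; fold change = 2^0.60 = 1.516
Pax12 has the largest |ΔΔCt| = 5.35.

40.786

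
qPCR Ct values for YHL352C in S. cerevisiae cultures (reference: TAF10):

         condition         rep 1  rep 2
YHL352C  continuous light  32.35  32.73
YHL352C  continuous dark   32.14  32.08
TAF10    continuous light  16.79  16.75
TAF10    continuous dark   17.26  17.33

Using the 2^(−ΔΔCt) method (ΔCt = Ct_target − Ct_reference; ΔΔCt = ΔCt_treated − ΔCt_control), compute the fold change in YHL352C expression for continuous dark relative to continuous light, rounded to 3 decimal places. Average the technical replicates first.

1.939

Mean Ct: YHL352C continuous light 32.540; YHL352C continuous dark 32.110; TAF10 continuous light 16.770; TAF10 continuous dark 17.295
ΔCt(continuous light) = 32.540 − 16.770 = 15.770
ΔCt(continuous dark) = 32.110 − 17.295 = 14.815
ΔΔCt = 14.815 − 15.770 = -0.955
Fold change = 2^(−(-0.955)) = 2^0.955 = 1.9386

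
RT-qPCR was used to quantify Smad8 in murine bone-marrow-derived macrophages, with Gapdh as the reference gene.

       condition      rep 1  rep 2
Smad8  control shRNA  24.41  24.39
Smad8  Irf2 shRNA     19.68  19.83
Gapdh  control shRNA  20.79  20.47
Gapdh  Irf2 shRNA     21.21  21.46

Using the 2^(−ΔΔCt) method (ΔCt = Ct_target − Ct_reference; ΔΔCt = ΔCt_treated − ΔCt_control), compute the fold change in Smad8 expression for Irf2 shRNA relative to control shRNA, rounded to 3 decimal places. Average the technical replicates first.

Mean Ct: Smad8 control shRNA 24.400; Smad8 Irf2 shRNA 19.755; Gapdh control shRNA 20.630; Gapdh Irf2 shRNA 21.335
ΔCt(control shRNA) = 24.400 − 20.630 = 3.770
ΔCt(Irf2 shRNA) = 19.755 − 21.335 = -1.580
ΔΔCt = -1.580 − 3.770 = -5.350
Fold change = 2^(−(-5.350)) = 2^5.350 = 40.7859

40.786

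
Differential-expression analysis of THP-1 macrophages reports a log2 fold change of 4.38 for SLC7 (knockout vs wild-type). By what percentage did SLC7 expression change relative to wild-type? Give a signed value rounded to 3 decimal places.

1982.147%

Fold change = 2^(4.38) = 20.8215
Percent change = (FC − 1) × 100% = (20.8215 − 1) × 100 = 1982.147%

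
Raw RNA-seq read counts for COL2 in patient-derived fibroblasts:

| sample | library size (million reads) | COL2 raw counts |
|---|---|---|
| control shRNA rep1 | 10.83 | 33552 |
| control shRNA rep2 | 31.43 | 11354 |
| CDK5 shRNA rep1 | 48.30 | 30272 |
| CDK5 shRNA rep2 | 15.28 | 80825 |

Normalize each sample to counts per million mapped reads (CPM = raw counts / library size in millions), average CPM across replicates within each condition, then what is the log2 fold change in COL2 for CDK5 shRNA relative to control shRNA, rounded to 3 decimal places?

0.774

CPM(control shRNA rep1) = 33552 / 10.83 = 3098.0609
CPM(control shRNA rep2) = 11354 / 31.43 = 361.2472
CPM(CDK5 shRNA rep1) = 30272 / 48.30 = 626.7495
CPM(CDK5 shRNA rep2) = 80825 / 15.28 = 5289.5942
mean CPM(control shRNA) = 1729.6541; mean CPM(CDK5 shRNA) = 2958.1719
Fold change = 2958.1719 / 1729.6541 = 1.71027
log2(1.71027) = 0.7742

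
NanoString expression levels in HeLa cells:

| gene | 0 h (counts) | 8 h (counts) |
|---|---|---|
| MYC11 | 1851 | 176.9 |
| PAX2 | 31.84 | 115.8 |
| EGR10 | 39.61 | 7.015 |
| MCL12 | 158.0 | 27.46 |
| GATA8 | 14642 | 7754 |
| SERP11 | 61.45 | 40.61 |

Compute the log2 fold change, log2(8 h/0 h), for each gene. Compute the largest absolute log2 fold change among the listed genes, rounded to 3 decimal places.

3.387

log2(176.9/1851) = -3.387  (MYC11)
log2(115.8/31.84) = 1.863  (PAX2)
log2(7.015/39.61) = -2.497  (EGR10)
log2(27.46/158.0) = -2.525  (MCL12)
log2(7754/14642) = -0.917  (GATA8)
log2(40.61/61.45) = -0.598  (SERP11)
The largest magnitude belongs to MYC11.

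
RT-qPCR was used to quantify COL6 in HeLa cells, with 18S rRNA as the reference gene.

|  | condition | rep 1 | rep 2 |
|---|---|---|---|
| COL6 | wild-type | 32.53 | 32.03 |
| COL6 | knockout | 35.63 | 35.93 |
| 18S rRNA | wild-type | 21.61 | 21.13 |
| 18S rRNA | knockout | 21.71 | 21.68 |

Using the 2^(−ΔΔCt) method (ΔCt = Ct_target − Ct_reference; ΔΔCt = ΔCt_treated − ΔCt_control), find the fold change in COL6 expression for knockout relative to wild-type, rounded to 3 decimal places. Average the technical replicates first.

0.111

Mean Ct: COL6 wild-type 32.280; COL6 knockout 35.780; 18S rRNA wild-type 21.370; 18S rRNA knockout 21.695
ΔCt(wild-type) = 32.280 − 21.370 = 10.910
ΔCt(knockout) = 35.780 − 21.695 = 14.085
ΔΔCt = 14.085 − 10.910 = 3.175
Fold change = 2^(−3.175) = 0.1107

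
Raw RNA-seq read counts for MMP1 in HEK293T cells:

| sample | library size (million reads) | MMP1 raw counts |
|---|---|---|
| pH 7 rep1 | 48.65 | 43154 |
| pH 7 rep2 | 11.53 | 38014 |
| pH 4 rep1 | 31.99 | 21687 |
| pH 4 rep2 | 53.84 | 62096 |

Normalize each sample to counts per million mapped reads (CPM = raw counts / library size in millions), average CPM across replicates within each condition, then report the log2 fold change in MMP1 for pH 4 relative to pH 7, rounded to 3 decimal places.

CPM(pH 7 rep1) = 43154 / 48.65 = 887.0298
CPM(pH 7 rep2) = 38014 / 11.53 = 3296.9644
CPM(pH 4 rep1) = 21687 / 31.99 = 677.9306
CPM(pH 4 rep2) = 62096 / 53.84 = 1153.3432
mean CPM(pH 7) = 2091.9971; mean CPM(pH 4) = 915.6369
Fold change = 915.6369 / 2091.9971 = 0.43769
log2(0.43769) = -1.1920

-1.192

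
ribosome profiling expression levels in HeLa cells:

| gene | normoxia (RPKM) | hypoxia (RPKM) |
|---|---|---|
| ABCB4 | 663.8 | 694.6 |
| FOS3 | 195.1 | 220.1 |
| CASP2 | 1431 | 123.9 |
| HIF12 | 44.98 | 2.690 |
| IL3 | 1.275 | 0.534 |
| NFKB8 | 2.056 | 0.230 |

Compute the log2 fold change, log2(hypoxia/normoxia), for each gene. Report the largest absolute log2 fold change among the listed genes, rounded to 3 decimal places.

4.064

log2(694.6/663.8) = 0.065  (ABCB4)
log2(220.1/195.1) = 0.174  (FOS3)
log2(123.9/1431) = -3.530  (CASP2)
log2(2.690/44.98) = -4.064  (HIF12)
log2(0.534/1.275) = -1.256  (IL3)
log2(0.230/2.056) = -3.160  (NFKB8)
The largest magnitude belongs to HIF12.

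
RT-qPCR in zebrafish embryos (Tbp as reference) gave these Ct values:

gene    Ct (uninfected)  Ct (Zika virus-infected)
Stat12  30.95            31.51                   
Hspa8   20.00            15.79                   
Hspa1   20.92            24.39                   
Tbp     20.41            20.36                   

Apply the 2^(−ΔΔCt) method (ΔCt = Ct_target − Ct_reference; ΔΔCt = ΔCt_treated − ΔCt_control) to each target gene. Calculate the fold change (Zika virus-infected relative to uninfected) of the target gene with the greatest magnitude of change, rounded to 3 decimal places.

17.877

Stat12: ΔΔCt = (31.51−20.36) − (30.95−20.41) = 11.15 − 10.54 = 0.61; fold change = 2^-0.61 = 0.655
Hspa8: ΔΔCt = (15.79−20.36) − (20.00−20.41) = -4.57 − (-0.41) = -4.16; fold change = 2^4.16 = 17.877
Hspa1: ΔΔCt = (24.39−20.36) − (20.92−20.41) = 4.03 − 0.51 = 3.52; fold change = 2^-3.52 = 0.087
Hspa8 has the largest |ΔΔCt| = 4.16.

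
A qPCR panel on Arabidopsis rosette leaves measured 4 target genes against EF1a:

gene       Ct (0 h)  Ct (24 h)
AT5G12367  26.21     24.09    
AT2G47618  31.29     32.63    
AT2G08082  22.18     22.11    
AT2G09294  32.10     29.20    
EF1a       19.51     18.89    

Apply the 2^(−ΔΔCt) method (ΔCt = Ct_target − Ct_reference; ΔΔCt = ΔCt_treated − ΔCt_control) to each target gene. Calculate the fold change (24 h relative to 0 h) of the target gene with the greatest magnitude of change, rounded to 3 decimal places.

4.857

AT5G12367: ΔΔCt = (24.09−18.89) − (26.21−19.51) = 5.20 − 6.70 = -1.50; fold change = 2^1.50 = 2.828
AT2G47618: ΔΔCt = (32.63−18.89) − (31.29−19.51) = 13.74 − 11.78 = 1.96; fold change = 2^-1.96 = 0.257
AT2G08082: ΔΔCt = (22.11−18.89) − (22.18−19.51) = 3.22 − 2.67 = 0.55; fold change = 2^-0.55 = 0.683
AT2G09294: ΔΔCt = (29.20−18.89) − (32.10−19.51) = 10.31 − 12.59 = -2.28; fold change = 2^2.28 = 4.857
AT2G09294 has the largest |ΔΔCt| = 2.28.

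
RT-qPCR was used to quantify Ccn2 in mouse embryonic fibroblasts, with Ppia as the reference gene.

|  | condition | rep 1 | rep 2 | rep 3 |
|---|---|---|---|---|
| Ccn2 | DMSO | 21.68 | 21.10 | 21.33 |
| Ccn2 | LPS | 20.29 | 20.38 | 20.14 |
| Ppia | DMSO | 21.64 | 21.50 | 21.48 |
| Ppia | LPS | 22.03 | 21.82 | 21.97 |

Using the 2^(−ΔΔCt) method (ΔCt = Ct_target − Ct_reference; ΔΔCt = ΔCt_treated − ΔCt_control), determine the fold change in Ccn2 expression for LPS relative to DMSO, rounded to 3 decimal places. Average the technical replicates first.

2.828

Mean Ct: Ccn2 DMSO 21.370; Ccn2 LPS 20.270; Ppia DMSO 21.540; Ppia LPS 21.940
ΔCt(DMSO) = 21.370 − 21.540 = -0.170
ΔCt(LPS) = 20.270 − 21.940 = -1.670
ΔΔCt = -1.670 − (-0.170) = -1.500
Fold change = 2^(−(-1.500)) = 2^1.500 = 2.8284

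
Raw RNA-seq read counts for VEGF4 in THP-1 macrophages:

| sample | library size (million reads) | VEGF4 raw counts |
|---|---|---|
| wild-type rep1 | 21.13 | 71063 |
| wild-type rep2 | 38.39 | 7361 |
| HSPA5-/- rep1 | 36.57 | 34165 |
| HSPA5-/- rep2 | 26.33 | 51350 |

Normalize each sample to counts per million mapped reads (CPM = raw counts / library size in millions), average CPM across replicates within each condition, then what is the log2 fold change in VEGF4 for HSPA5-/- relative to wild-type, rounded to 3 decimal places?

CPM(wild-type rep1) = 71063 / 21.13 = 3363.1330
CPM(wild-type rep2) = 7361 / 38.39 = 191.7426
CPM(HSPA5-/- rep1) = 34165 / 36.57 = 934.2357
CPM(HSPA5-/- rep2) = 51350 / 26.33 = 1950.2469
mean CPM(wild-type) = 1777.4378; mean CPM(HSPA5-/-) = 1442.2413
Fold change = 1442.2413 / 1777.4378 = 0.81142
log2(0.81142) = -0.3015

-0.301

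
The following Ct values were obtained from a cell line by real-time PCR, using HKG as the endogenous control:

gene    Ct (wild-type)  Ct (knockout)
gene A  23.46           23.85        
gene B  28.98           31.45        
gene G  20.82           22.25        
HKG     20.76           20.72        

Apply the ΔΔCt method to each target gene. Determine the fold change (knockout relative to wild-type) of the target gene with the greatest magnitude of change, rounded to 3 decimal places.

gene A: ΔΔCt = (23.85−20.72) − (23.46−20.76) = 3.13 − 2.70 = 0.43; fold change = 2^-0.43 = 0.742
gene B: ΔΔCt = (31.45−20.72) − (28.98−20.76) = 10.73 − 8.22 = 2.51; fold change = 2^-2.51 = 0.176
gene G: ΔΔCt = (22.25−20.72) − (20.82−20.76) = 1.53 − 0.06 = 1.47; fold change = 2^-1.47 = 0.361
gene B has the largest |ΔΔCt| = 2.51.

0.176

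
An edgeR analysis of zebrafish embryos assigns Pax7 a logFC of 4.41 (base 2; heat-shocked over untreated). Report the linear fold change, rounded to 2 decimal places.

21.26

Fold change = 2^(4.41) = 21.259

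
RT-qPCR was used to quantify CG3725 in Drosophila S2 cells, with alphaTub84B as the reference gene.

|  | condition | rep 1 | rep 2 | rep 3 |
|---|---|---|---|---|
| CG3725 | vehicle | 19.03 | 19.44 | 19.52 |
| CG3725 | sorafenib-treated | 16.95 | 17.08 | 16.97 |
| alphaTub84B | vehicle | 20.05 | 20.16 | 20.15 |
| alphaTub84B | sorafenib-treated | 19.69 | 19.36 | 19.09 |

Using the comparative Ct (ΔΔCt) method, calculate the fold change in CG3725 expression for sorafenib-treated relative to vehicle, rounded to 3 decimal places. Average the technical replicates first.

3.010

Mean Ct: CG3725 vehicle 19.330; CG3725 sorafenib-treated 17.000; alphaTub84B vehicle 20.120; alphaTub84B sorafenib-treated 19.380
ΔCt(vehicle) = 19.330 − 20.120 = -0.790
ΔCt(sorafenib-treated) = 17.000 − 19.380 = -2.380
ΔΔCt = -2.380 − (-0.790) = -1.590
Fold change = 2^(−(-1.590)) = 2^1.590 = 3.0105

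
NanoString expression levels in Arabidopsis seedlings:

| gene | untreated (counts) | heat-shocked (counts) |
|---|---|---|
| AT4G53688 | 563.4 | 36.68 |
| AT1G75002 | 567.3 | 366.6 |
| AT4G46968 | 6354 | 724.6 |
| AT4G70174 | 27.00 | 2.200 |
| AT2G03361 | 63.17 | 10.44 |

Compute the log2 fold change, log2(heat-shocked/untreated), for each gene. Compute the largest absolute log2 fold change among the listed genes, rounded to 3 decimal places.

3.941

log2(36.68/563.4) = -3.941  (AT4G53688)
log2(366.6/567.3) = -0.630  (AT1G75002)
log2(724.6/6354) = -3.132  (AT4G46968)
log2(2.200/27.00) = -3.617  (AT4G70174)
log2(10.44/63.17) = -2.597  (AT2G03361)
The largest magnitude belongs to AT4G53688.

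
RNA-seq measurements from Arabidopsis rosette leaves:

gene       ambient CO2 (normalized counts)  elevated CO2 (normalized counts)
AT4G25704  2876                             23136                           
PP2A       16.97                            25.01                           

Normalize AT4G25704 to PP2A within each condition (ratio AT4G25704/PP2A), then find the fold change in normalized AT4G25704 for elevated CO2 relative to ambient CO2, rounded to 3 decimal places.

5.458

AT4G25704/PP2A (ambient CO2) = 2876 / 16.97 = 169.48
AT4G25704/PP2A (elevated CO2) = 23136 / 25.01 = 925.07
Fold change = 925.07 / 169.48 = 5.4584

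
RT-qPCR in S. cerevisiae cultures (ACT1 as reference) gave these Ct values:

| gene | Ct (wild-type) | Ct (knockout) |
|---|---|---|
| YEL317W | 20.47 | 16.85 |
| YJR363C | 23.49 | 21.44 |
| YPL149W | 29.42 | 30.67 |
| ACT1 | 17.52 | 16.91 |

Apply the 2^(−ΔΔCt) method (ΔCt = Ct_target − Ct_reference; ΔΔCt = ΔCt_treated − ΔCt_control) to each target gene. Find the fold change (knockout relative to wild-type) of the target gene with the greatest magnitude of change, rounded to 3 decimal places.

YEL317W: ΔΔCt = (16.85−16.91) − (20.47−17.52) = -0.06 − 2.95 = -3.01; fold change = 2^3.01 = 8.056
YJR363C: ΔΔCt = (21.44−16.91) − (23.49−17.52) = 4.53 − 5.97 = -1.44; fold change = 2^1.44 = 2.713
YPL149W: ΔΔCt = (30.67−16.91) − (29.42−17.52) = 13.76 − 11.90 = 1.86; fold change = 2^-1.86 = 0.275
YEL317W has the largest |ΔΔCt| = 3.01.

8.056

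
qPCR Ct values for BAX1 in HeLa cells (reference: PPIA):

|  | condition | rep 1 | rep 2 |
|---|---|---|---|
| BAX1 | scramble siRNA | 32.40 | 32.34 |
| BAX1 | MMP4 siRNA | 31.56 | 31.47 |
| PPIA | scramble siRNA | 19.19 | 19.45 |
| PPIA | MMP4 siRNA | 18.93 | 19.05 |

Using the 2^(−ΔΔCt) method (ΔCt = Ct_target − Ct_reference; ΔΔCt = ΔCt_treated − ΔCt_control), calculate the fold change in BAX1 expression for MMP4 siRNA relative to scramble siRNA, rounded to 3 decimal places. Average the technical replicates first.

Mean Ct: BAX1 scramble siRNA 32.370; BAX1 MMP4 siRNA 31.515; PPIA scramble siRNA 19.320; PPIA MMP4 siRNA 18.990
ΔCt(scramble siRNA) = 32.370 − 19.320 = 13.050
ΔCt(MMP4 siRNA) = 31.515 − 18.990 = 12.525
ΔΔCt = 12.525 − 13.050 = -0.525
Fold change = 2^(−(-0.525)) = 2^0.525 = 1.4389

1.439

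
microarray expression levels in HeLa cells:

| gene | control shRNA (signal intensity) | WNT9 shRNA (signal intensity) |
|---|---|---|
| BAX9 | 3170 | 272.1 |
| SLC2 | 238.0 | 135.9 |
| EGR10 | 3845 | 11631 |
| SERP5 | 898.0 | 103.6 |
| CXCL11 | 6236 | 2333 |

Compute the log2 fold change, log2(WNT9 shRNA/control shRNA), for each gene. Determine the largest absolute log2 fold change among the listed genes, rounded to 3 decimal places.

3.542

log2(272.1/3170) = -3.542  (BAX9)
log2(135.9/238.0) = -0.808  (SLC2)
log2(11631/3845) = 1.597  (EGR10)
log2(103.6/898.0) = -3.116  (SERP5)
log2(2333/6236) = -1.418  (CXCL11)
The largest magnitude belongs to BAX9.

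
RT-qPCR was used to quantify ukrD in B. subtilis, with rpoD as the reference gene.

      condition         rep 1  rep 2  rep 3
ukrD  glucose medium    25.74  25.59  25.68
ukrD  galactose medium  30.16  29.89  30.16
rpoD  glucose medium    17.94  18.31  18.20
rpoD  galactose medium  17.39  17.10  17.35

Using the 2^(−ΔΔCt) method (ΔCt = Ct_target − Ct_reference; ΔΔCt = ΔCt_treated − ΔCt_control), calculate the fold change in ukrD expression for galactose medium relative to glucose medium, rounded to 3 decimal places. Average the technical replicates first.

Mean Ct: ukrD glucose medium 25.670; ukrD galactose medium 30.070; rpoD glucose medium 18.150; rpoD galactose medium 17.280
ΔCt(glucose medium) = 25.670 − 18.150 = 7.520
ΔCt(galactose medium) = 30.070 − 17.280 = 12.790
ΔΔCt = 12.790 − 7.520 = 5.270
Fold change = 2^(−5.270) = 0.0259

0.026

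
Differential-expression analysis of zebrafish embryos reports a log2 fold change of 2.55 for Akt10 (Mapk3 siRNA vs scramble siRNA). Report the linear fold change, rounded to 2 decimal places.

5.86

Fold change = 2^(2.55) = 5.856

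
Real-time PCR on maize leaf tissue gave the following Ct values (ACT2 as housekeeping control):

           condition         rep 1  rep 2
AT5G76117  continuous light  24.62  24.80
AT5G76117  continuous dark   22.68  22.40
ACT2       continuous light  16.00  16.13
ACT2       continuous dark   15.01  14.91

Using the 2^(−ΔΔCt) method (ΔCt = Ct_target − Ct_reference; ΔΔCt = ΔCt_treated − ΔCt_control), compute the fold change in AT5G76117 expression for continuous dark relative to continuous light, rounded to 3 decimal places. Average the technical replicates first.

2.092

Mean Ct: AT5G76117 continuous light 24.710; AT5G76117 continuous dark 22.540; ACT2 continuous light 16.065; ACT2 continuous dark 14.960
ΔCt(continuous light) = 24.710 − 16.065 = 8.645
ΔCt(continuous dark) = 22.540 − 14.960 = 7.580
ΔΔCt = 7.580 − 8.645 = -1.065
Fold change = 2^(−(-1.065)) = 2^1.065 = 2.0922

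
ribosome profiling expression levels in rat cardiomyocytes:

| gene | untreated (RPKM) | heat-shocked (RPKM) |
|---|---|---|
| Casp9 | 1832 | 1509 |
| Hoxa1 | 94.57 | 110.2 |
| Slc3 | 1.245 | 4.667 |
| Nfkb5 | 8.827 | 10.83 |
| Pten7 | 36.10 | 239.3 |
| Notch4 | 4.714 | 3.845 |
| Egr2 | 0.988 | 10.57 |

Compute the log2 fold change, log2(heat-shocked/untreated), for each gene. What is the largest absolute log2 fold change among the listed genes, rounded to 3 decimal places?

log2(1509/1832) = -0.280  (Casp9)
log2(110.2/94.57) = 0.221  (Hoxa1)
log2(4.667/1.245) = 1.906  (Slc3)
log2(10.83/8.827) = 0.295  (Nfkb5)
log2(239.3/36.10) = 2.729  (Pten7)
log2(3.845/4.714) = -0.294  (Notch4)
log2(10.57/0.988) = 3.419  (Egr2)
The largest magnitude belongs to Egr2.

3.419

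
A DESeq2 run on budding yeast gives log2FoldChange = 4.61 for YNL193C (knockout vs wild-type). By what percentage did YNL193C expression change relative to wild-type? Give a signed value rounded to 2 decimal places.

2342.01%

Fold change = 2^(4.61) = 24.4201
Percent change = (FC − 1) × 100% = (24.4201 − 1) × 100 = 2342.01%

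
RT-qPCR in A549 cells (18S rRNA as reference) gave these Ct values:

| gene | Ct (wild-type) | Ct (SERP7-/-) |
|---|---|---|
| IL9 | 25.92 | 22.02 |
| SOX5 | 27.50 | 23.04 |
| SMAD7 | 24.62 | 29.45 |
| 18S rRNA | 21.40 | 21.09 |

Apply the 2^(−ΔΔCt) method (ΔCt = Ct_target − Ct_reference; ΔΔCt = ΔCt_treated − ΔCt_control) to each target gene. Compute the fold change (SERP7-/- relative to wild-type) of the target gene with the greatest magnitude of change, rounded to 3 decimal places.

IL9: ΔΔCt = (22.02−21.09) − (25.92−21.40) = 0.93 − 4.52 = -3.59; fold change = 2^3.59 = 12.042
SOX5: ΔΔCt = (23.04−21.09) − (27.50−21.40) = 1.95 − 6.10 = -4.15; fold change = 2^4.15 = 17.753
SMAD7: ΔΔCt = (29.45−21.09) − (24.62−21.40) = 8.36 − 3.22 = 5.14; fold change = 2^-5.14 = 0.028
SMAD7 has the largest |ΔΔCt| = 5.14.

0.028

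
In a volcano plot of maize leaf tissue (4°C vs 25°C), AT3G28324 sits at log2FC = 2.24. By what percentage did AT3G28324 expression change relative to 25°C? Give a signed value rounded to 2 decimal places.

372.40%

Fold change = 2^(2.24) = 4.7240
Percent change = (FC − 1) × 100% = (4.7240 − 1) × 100 = 372.40%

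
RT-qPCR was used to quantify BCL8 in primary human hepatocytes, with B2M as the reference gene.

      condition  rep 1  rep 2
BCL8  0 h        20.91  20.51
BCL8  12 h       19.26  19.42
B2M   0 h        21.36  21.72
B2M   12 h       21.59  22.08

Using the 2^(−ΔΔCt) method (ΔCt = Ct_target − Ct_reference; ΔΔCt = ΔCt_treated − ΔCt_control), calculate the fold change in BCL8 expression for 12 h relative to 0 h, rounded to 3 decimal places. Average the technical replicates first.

Mean Ct: BCL8 0 h 20.710; BCL8 12 h 19.340; B2M 0 h 21.540; B2M 12 h 21.835
ΔCt(0 h) = 20.710 − 21.540 = -0.830
ΔCt(12 h) = 19.340 − 21.835 = -2.495
ΔΔCt = -2.495 − (-0.830) = -1.665
Fold change = 2^(−(-1.665)) = 2^1.665 = 3.1711

3.171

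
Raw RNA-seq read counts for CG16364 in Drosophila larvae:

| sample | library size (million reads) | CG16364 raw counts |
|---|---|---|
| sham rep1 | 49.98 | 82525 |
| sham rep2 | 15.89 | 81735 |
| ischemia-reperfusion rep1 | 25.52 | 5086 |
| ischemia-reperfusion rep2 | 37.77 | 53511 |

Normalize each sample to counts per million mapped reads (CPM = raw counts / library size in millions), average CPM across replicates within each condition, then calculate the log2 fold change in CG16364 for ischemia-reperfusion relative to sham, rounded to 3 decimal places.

-2.072

CPM(sham rep1) = 82525 / 49.98 = 1651.1605
CPM(sham rep2) = 81735 / 15.89 = 5143.8011
CPM(ischemia-reperfusion rep1) = 5086 / 25.52 = 199.2947
CPM(ischemia-reperfusion rep2) = 53511 / 37.77 = 1416.7593
mean CPM(sham) = 3397.4808; mean CPM(ischemia-reperfusion) = 808.0270
Fold change = 808.0270 / 3397.4808 = 0.23783
log2(0.23783) = -2.0720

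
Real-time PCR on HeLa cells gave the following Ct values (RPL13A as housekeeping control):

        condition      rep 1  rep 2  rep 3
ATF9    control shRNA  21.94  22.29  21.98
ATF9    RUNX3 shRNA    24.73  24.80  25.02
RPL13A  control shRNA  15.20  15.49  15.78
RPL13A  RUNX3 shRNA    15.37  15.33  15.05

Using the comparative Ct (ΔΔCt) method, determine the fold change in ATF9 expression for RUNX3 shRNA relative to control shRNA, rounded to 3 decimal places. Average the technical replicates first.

0.123

Mean Ct: ATF9 control shRNA 22.070; ATF9 RUNX3 shRNA 24.850; RPL13A control shRNA 15.490; RPL13A RUNX3 shRNA 15.250
ΔCt(control shRNA) = 22.070 − 15.490 = 6.580
ΔCt(RUNX3 shRNA) = 24.850 − 15.250 = 9.600
ΔΔCt = 9.600 − 6.580 = 3.020
Fold change = 2^(−3.020) = 0.1233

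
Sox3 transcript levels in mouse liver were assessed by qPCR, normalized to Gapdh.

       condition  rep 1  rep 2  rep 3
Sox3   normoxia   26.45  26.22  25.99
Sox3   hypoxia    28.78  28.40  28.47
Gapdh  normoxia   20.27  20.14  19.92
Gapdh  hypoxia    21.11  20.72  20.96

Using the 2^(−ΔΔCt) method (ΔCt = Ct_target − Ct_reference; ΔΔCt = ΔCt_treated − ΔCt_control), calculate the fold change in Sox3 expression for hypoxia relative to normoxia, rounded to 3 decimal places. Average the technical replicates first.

Mean Ct: Sox3 normoxia 26.220; Sox3 hypoxia 28.550; Gapdh normoxia 20.110; Gapdh hypoxia 20.930
ΔCt(normoxia) = 26.220 − 20.110 = 6.110
ΔCt(hypoxia) = 28.550 − 20.930 = 7.620
ΔΔCt = 7.620 − 6.110 = 1.510
Fold change = 2^(−1.510) = 0.3511

0.351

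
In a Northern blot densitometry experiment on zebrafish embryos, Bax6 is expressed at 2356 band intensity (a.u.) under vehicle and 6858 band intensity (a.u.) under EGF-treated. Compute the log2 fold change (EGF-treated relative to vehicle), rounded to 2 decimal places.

1.54

Fold change = 6858 / 2356 = 2.9109
log2(2.9109) = 1.541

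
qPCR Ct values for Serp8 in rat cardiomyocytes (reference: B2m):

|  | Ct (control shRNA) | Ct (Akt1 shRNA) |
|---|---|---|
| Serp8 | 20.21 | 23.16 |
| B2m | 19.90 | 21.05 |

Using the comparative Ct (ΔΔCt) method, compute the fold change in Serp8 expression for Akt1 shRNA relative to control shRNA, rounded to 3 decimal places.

ΔCt(control shRNA) = 20.210 − 19.900 = 0.310
ΔCt(Akt1 shRNA) = 23.160 − 21.050 = 2.110
ΔΔCt = 2.110 − 0.310 = 1.800
Fold change = 2^(−1.800) = 0.2872

0.287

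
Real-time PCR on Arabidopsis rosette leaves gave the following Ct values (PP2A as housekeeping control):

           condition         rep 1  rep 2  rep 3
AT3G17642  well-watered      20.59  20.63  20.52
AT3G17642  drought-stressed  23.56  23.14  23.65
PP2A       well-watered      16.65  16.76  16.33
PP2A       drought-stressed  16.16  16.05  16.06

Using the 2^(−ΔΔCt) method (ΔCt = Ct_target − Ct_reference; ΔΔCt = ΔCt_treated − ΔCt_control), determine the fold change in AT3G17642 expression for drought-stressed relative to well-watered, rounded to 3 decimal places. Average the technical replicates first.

0.097

Mean Ct: AT3G17642 well-watered 20.580; AT3G17642 drought-stressed 23.450; PP2A well-watered 16.580; PP2A drought-stressed 16.090
ΔCt(well-watered) = 20.580 − 16.580 = 4.000
ΔCt(drought-stressed) = 23.450 − 16.090 = 7.360
ΔΔCt = 7.360 − 4.000 = 3.360
Fold change = 2^(−3.360) = 0.0974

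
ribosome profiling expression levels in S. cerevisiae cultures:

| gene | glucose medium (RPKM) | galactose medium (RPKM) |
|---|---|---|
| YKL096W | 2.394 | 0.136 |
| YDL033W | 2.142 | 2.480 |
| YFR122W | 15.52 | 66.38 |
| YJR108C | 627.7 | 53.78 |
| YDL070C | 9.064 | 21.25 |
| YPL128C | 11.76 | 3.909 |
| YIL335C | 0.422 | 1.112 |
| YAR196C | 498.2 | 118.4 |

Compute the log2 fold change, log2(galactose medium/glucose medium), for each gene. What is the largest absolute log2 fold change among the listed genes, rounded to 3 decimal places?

log2(0.136/2.394) = -4.138  (YKL096W)
log2(2.480/2.142) = 0.211  (YDL033W)
log2(66.38/15.52) = 2.097  (YFR122W)
log2(53.78/627.7) = -3.545  (YJR108C)
log2(21.25/9.064) = 1.229  (YDL070C)
log2(3.909/11.76) = -1.589  (YPL128C)
log2(1.112/0.422) = 1.398  (YIL335C)
log2(118.4/498.2) = -2.073  (YAR196C)
The largest magnitude belongs to YKL096W.

4.138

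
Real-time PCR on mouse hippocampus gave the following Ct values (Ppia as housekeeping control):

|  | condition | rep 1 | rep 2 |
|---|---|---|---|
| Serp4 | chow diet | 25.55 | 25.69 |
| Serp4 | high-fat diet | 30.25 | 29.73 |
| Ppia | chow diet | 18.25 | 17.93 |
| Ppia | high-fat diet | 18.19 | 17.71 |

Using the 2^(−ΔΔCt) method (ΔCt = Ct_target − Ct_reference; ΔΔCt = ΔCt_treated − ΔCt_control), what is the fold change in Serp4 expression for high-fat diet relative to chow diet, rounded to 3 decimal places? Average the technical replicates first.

Mean Ct: Serp4 chow diet 25.620; Serp4 high-fat diet 29.990; Ppia chow diet 18.090; Ppia high-fat diet 17.950
ΔCt(chow diet) = 25.620 − 18.090 = 7.530
ΔCt(high-fat diet) = 29.990 − 17.950 = 12.040
ΔΔCt = 12.040 − 7.530 = 4.510
Fold change = 2^(−4.510) = 0.0439

0.044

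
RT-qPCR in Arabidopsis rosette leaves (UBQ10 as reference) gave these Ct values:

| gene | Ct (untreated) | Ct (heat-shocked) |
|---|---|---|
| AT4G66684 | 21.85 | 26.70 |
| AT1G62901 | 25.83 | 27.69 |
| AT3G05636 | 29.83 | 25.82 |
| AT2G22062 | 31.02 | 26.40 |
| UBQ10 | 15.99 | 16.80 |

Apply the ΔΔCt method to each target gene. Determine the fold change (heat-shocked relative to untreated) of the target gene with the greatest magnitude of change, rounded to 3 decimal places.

AT4G66684: ΔΔCt = (26.70−16.80) − (21.85−15.99) = 9.90 − 5.86 = 4.04; fold change = 2^-4.04 = 0.061
AT1G62901: ΔΔCt = (27.69−16.80) − (25.83−15.99) = 10.89 − 9.84 = 1.05; fold change = 2^-1.05 = 0.483
AT3G05636: ΔΔCt = (25.82−16.80) − (29.83−15.99) = 9.02 − 13.84 = -4.82; fold change = 2^4.82 = 28.246
AT2G22062: ΔΔCt = (26.40−16.80) − (31.02−15.99) = 9.60 − 15.03 = -5.43; fold change = 2^5.43 = 43.111
AT2G22062 has the largest |ΔΔCt| = 5.43.

43.111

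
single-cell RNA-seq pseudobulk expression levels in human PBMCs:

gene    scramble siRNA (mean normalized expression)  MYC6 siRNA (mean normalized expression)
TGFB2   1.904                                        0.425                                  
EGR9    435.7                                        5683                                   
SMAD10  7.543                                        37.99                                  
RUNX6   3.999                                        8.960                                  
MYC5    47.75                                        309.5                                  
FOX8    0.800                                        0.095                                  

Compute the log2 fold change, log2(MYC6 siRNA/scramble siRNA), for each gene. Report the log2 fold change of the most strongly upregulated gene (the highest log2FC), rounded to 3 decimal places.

log2(0.425/1.904) = -2.163  (TGFB2)
log2(5683/435.7) = 3.705  (EGR9)
log2(37.99/7.543) = 2.332  (SMAD10)
log2(8.960/3.999) = 1.164  (RUNX6)
log2(309.5/47.75) = 2.696  (MYC5)
log2(0.095/0.800) = -3.074  (FOX8)
EGR9 is most strongly upregulated.

3.705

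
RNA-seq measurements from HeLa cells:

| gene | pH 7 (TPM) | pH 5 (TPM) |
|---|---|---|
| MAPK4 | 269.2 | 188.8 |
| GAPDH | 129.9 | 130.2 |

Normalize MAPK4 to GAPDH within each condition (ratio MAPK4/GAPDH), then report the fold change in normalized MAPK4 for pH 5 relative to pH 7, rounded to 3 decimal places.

MAPK4/GAPDH (pH 7) = 269.2 / 129.9 = 2.0724
MAPK4/GAPDH (pH 5) = 188.8 / 130.2 = 1.4501
Fold change = 1.4501 / 2.0724 = 0.6997

0.700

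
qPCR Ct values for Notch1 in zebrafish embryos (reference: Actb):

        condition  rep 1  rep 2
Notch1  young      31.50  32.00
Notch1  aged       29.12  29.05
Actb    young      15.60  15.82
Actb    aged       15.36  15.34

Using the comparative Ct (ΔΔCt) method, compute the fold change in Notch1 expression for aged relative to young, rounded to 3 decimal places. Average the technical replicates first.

Mean Ct: Notch1 young 31.750; Notch1 aged 29.085; Actb young 15.710; Actb aged 15.350
ΔCt(young) = 31.750 − 15.710 = 16.040
ΔCt(aged) = 29.085 − 15.350 = 13.735
ΔΔCt = 13.735 − 16.040 = -2.305
Fold change = 2^(−(-2.305)) = 2^2.305 = 4.9417

4.942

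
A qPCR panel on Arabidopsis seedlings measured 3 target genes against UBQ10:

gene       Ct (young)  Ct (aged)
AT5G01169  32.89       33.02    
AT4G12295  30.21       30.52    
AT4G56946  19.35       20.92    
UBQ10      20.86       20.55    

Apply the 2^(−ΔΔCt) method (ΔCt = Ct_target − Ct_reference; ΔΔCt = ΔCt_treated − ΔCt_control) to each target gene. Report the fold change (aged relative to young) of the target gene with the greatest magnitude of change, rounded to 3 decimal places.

0.272

AT5G01169: ΔΔCt = (33.02−20.55) − (32.89−20.86) = 12.47 − 12.03 = 0.44; fold change = 2^-0.44 = 0.737
AT4G12295: ΔΔCt = (30.52−20.55) − (30.21−20.86) = 9.97 − 9.35 = 0.62; fold change = 2^-0.62 = 0.651
AT4G56946: ΔΔCt = (20.92−20.55) − (19.35−20.86) = 0.37 − (-1.51) = 1.88; fold change = 2^-1.88 = 0.272
AT4G56946 has the largest |ΔΔCt| = 1.88.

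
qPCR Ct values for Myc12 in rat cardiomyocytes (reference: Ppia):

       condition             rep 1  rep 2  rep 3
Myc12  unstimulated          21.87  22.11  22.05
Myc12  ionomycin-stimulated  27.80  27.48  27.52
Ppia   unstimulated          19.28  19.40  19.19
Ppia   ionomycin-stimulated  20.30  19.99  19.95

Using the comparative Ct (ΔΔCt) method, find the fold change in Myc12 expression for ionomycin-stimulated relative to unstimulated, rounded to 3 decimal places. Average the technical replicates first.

Mean Ct: Myc12 unstimulated 22.010; Myc12 ionomycin-stimulated 27.600; Ppia unstimulated 19.290; Ppia ionomycin-stimulated 20.080
ΔCt(unstimulated) = 22.010 − 19.290 = 2.720
ΔCt(ionomycin-stimulated) = 27.600 − 20.080 = 7.520
ΔΔCt = 7.520 − 2.720 = 4.800
Fold change = 2^(−4.800) = 0.0359

0.036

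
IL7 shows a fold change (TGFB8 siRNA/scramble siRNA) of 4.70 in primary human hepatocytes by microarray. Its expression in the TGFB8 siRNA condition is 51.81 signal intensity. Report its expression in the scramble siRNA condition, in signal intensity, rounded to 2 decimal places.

scramble siRNA expression = 51.81 / 4.70 = 11.02

11.02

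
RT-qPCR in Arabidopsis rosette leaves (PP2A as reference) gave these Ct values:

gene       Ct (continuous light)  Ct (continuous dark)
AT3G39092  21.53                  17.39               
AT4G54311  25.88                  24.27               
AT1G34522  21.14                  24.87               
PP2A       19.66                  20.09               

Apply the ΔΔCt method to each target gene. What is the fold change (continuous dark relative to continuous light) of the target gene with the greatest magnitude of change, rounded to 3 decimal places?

23.752

AT3G39092: ΔΔCt = (17.39−20.09) − (21.53−19.66) = -2.70 − 1.87 = -4.57; fold change = 2^4.57 = 23.752
AT4G54311: ΔΔCt = (24.27−20.09) − (25.88−19.66) = 4.18 − 6.22 = -2.04; fold change = 2^2.04 = 4.112
AT1G34522: ΔΔCt = (24.87−20.09) − (21.14−19.66) = 4.78 − 1.48 = 3.30; fold change = 2^-3.30 = 0.102
AT3G39092 has the largest |ΔΔCt| = 4.57.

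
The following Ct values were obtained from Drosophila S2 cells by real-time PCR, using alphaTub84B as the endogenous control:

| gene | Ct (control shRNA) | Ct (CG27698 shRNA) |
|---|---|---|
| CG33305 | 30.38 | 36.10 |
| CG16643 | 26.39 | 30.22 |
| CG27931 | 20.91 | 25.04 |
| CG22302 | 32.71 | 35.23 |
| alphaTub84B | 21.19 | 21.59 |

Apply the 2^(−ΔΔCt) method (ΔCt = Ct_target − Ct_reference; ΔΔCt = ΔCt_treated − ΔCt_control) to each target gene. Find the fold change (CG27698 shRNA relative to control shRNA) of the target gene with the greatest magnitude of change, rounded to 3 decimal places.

0.025

CG33305: ΔΔCt = (36.10−21.59) − (30.38−21.19) = 14.51 − 9.19 = 5.32; fold change = 2^-5.32 = 0.025
CG16643: ΔΔCt = (30.22−21.59) − (26.39−21.19) = 8.63 − 5.20 = 3.43; fold change = 2^-3.43 = 0.093
CG27931: ΔΔCt = (25.04−21.59) − (20.91−21.19) = 3.45 − (-0.28) = 3.73; fold change = 2^-3.73 = 0.075
CG22302: ΔΔCt = (35.23−21.59) − (32.71−21.19) = 13.64 − 11.52 = 2.12; fold change = 2^-2.12 = 0.230
CG33305 has the largest |ΔΔCt| = 5.32.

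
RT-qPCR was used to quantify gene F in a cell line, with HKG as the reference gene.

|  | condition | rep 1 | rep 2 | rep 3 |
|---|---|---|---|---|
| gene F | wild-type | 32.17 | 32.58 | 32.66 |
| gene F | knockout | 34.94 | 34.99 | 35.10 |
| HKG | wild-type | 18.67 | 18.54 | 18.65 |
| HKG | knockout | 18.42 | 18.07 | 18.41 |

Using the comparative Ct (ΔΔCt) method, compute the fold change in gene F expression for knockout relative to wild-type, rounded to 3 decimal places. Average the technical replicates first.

Mean Ct: gene F wild-type 32.470; gene F knockout 35.010; HKG wild-type 18.620; HKG knockout 18.300
ΔCt(wild-type) = 32.470 − 18.620 = 13.850
ΔCt(knockout) = 35.010 − 18.300 = 16.710
ΔΔCt = 16.710 − 13.850 = 2.860
Fold change = 2^(−2.860) = 0.1377

0.138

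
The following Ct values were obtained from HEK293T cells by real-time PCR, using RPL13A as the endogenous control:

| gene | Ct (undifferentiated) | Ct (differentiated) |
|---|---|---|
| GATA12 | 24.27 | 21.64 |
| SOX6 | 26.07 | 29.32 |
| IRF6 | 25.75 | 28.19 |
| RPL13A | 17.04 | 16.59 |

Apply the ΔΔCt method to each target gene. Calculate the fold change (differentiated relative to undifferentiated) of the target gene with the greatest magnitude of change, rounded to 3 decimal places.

GATA12: ΔΔCt = (21.64−16.59) − (24.27−17.04) = 5.05 − 7.23 = -2.18; fold change = 2^2.18 = 4.532
SOX6: ΔΔCt = (29.32−16.59) − (26.07−17.04) = 12.73 − 9.03 = 3.70; fold change = 2^-3.70 = 0.077
IRF6: ΔΔCt = (28.19−16.59) − (25.75−17.04) = 11.60 − 8.71 = 2.89; fold change = 2^-2.89 = 0.135
SOX6 has the largest |ΔΔCt| = 3.70.

0.077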